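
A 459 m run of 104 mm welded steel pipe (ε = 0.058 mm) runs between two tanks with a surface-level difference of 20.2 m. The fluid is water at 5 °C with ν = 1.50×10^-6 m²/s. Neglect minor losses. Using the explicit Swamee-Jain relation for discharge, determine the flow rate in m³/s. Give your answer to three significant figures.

Q ≈ 0.0182 m³/s

Swamee-Jain (Type II): Q = -0.965·√(gD⁵h_f/L)·ln[ε/(3.7D) + √(3.17ν²L/(gD³h_f))]
√(gD⁵h_f/L) = √(9.81·0.104⁵·20.2/459) = 0.002292
ε/(3.7D) = 1.51×10^-4; √(3.17ν²L/(gD³h_f)) = 1.21×10^-4
Q = -0.965·0.002292·ln(2.719×10^-4) = 0.01816 m³/s
Check: V = 2.14 m/s, Re = 1.48×10^5, f = 0.01977, h_f = 20.3 m ≈ 20.2 m ✓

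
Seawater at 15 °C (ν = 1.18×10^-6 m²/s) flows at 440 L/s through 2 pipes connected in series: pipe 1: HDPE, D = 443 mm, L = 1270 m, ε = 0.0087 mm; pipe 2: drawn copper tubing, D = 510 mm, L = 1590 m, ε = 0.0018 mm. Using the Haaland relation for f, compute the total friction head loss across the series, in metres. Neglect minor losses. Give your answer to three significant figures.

H ≈ 22.8 m

Pipe 1: V = 2.855 m/s, Re = 1.07×10^6, ε/D = 1.96×10^-5, f = 0.01184, h_1 = f(L/D)V²/2g = 14.10 m
Pipe 2: V = 2.154 m/s, Re = 9.31×10^5, ε/D = 3.53×10^-6, f = 0.01178, h_2 = f(L/D)V²/2g = 8.686 m
Series → Q common, losses add: H = Σh = 22.78 m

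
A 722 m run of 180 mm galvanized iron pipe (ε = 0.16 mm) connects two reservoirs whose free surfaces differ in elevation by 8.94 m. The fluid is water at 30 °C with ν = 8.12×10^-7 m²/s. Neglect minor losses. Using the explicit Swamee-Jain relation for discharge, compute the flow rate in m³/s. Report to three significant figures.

Swamee-Jain (Type II): Q = -0.965·√(gD⁵h_f/L)·ln[ε/(3.7D) + √(3.17ν²L/(gD³h_f))]
√(gD⁵h_f/L) = √(9.81·0.180⁵·8.94/722) = 0.004791
ε/(3.7D) = 2.40×10^-4; √(3.17ν²L/(gD³h_f)) = 5.43×10^-5
Q = -0.965·0.004791·ln(2.946×10^-4) = 0.03759 m³/s
Check: V = 1.48 m/s, Re = 3.27×10^5, f = 0.02019, h_f = 9.00 m ≈ 8.94 m ✓

Q ≈ 0.0376 m³/s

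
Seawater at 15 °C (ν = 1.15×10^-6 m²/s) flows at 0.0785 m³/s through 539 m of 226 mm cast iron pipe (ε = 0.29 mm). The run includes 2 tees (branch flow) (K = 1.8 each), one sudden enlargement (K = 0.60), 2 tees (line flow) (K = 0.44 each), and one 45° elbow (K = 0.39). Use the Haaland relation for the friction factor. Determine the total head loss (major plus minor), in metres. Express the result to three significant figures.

H_L ≈ 11.1 m

V = 4Q/(πD²) = 1.957 m/s; V²/2g = 0.1952 m
Re = 3.85×10^5, ε/D = 0.00128 → f = 0.02149 (Haaland)
Major: h_f = f(L/D)·V²/2g = 0.02149·2385·0.1952 = 10.00 m
Minor: ΣK = 5.47; h_m = ΣK·V²/2g = 1.068 m
Total H_L = 10.00 + 1.068 = 11.07 m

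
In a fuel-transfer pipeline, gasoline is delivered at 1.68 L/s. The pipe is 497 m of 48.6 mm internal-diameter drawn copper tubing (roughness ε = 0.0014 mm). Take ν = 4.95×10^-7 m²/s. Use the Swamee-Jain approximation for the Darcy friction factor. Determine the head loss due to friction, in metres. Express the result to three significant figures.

V = 4Q/(πD²) = 4·0.00168/(π·0.0486²) = 0.9056 m/s
Re = VD/ν = 0.9056·0.0486/4.95×10^-7 = 8.89×10^4 → turbulent
ε/D = 0.0014/48.6 = 2.88×10^-5
Swamee-Jain: f = 0.01847
h_f = f(L/D)V²/(2g) = 0.01847·(497/0.0486)·0.9056²/(2·9.81) = 7.897 m

h_f ≈ 7.90 m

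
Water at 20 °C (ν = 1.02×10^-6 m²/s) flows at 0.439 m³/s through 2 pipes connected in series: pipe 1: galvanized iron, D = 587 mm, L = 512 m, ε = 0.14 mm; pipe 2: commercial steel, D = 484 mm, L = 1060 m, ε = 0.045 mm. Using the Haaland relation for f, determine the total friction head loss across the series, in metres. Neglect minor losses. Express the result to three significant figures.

Pipe 1: V = 1.622 m/s, Re = 9.34×10^5, ε/D = 2.39×10^-4, f = 0.01506, h_1 = f(L/D)V²/2g = 1.762 m
Pipe 2: V = 2.386 m/s, Re = 1.13×10^6, ε/D = 9.30×10^-5, f = 0.01309, h_2 = f(L/D)V²/2g = 8.318 m
Series → Q common, losses add: H = Σh = 10.08 m

H ≈ 10.1 m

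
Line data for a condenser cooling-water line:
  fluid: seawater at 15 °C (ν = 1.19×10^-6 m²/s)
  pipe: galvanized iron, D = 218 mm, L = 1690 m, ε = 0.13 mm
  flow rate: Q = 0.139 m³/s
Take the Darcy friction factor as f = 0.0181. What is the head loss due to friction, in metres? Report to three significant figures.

h_f ≈ 99.2 m

V = 4Q/(πD²) = 4·0.139/(π·0.218²) = 3.724 m/s
h_f = f(L/D)V²/(2g) = 0.01810·(1690/0.218)·3.724²/(2·9.81) = 99.18 m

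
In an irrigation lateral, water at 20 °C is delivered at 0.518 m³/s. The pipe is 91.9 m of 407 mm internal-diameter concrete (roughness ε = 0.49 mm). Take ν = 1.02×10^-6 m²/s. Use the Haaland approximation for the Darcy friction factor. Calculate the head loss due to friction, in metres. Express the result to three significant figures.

V = 4Q/(πD²) = 4·0.518/(π·0.407²) = 3.982 m/s
Re = VD/ν = 3.982·0.407/1.02×10^-6 = 1.59×10^6 → turbulent
ε/D = 0.49/407 = 0.00120
Haaland: f = 0.02074
h_f = f(L/D)V²/(2g) = 0.02074·(91.9/0.407)·3.982²/(2·9.81) = 3.784 m

h_f ≈ 3.78 m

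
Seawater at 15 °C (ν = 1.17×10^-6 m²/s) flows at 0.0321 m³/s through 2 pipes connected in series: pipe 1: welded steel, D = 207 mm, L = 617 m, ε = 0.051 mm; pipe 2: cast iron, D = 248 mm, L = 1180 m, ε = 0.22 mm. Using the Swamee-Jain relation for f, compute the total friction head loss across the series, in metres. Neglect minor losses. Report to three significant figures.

Pipe 1: V = 0.9538 m/s, Re = 1.69×10^5, ε/D = 2.46×10^-4, f = 0.01783, h_1 = f(L/D)V²/2g = 2.464 m
Pipe 2: V = 0.6645 m/s, Re = 1.41×10^5, ε/D = 8.87×10^-4, f = 0.02127, h_2 = f(L/D)V²/2g = 2.278 m
Series → Q common, losses add: H = Σh = 4.742 m

H ≈ 4.74 m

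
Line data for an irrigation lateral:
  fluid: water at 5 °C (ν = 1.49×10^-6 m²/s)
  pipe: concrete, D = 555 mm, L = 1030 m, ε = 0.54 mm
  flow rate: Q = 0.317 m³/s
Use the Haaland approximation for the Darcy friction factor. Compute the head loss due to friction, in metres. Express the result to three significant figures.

V = 4Q/(πD²) = 4·0.317/(π·0.555²) = 1.310 m/s
Re = VD/ν = 1.310·0.555/1.49×10^-6 = 4.88×10^5 → turbulent
ε/D = 0.54/555 = 9.73×10^-4
Haaland: f = 0.02009
h_f = f(L/D)V²/(2g) = 0.02009·(1030/0.555)·1.310²/(2·9.81) = 3.263 m

h_f ≈ 3.26 m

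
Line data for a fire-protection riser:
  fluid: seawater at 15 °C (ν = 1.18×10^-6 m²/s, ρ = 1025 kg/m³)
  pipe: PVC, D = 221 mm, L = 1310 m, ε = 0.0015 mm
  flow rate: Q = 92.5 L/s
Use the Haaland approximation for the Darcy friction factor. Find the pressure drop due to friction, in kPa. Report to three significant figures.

V = 4Q/(πD²) = 4·0.0925/(π·0.221²) = 2.411 m/s
Re = VD/ν = 2.411·0.221/1.18×10^-6 = 4.52×10^5 → turbulent
ε/D = 0.0015/221 = 6.79×10^-6
Haaland: f = 0.01337
h_f = f(L/D)V²/(2g) = 0.01337·(1310/0.221)·2.411²/(2·9.81) = 23.50 m
Δp = ρg·h_f = 1025·9.81·23.50 = 236.3 kPa

Δp ≈ 236 kPa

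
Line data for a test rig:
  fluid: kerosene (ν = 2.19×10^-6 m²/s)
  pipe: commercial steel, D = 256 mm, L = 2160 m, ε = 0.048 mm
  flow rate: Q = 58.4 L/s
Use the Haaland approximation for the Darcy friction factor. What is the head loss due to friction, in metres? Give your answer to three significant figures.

h_f ≈ 9.87 m

V = 4Q/(πD²) = 4·0.0584/(π·0.256²) = 1.135 m/s
Re = VD/ν = 1.135·0.256/2.19×10^-6 = 1.33×10^5 → turbulent
ε/D = 0.048/256 = 1.88×10^-4
Haaland: f = 0.01783
h_f = f(L/D)V²/(2g) = 0.01783·(2160/0.256)·1.135²/(2·9.81) = 9.871 m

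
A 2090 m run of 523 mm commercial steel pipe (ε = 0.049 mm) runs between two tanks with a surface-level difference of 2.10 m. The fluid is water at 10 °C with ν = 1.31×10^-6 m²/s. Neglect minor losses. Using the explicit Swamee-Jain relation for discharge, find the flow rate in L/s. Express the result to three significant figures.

Swamee-Jain (Type II): Q = -0.965·√(gD⁵h_f/L)·ln[ε/(3.7D) + √(3.17ν²L/(gD³h_f))]
√(gD⁵h_f/L) = √(9.81·0.523⁵·2.10/2090) = 0.01964
ε/(3.7D) = 2.53×10^-5; √(3.17ν²L/(gD³h_f)) = 6.21×10^-5
Q = -0.965·0.01964·ln(8.743×10^-5) = 0.1771 m³/s
Check: V = 0.824 m/s, Re = 3.29×10^5, f = 0.01518, h_f = 2.10 m ≈ 2.10 m ✓

Q ≈ 177 L/s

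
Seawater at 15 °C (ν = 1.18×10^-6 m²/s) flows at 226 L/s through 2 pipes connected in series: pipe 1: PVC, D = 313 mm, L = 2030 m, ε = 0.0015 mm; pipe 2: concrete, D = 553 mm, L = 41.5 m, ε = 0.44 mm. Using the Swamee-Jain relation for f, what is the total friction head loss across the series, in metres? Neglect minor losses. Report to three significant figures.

H ≈ 34.9 m

Pipe 1: V = 2.937 m/s, Re = 7.79×10^5, ε/D = 4.79×10^-6, f = 0.01221, h_1 = f(L/D)V²/2g = 34.83 m
Pipe 2: V = 0.9410 m/s, Re = 4.41×10^5, ε/D = 7.96×10^-4, f = 0.01950, h_2 = f(L/D)V²/2g = 0.06604 m
Series → Q common, losses add: H = Σh = 34.90 m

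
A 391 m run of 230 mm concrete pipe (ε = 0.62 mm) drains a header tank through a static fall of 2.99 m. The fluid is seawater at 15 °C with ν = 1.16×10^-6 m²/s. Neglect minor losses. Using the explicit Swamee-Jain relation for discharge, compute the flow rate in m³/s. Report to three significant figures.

Swamee-Jain (Type II): Q = -0.965·√(gD⁵h_f/L)·ln[ε/(3.7D) + √(3.17ν²L/(gD³h_f))]
√(gD⁵h_f/L) = √(9.81·0.230⁵·2.99/391) = 0.006949
ε/(3.7D) = 7.29×10^-4; √(3.17ν²L/(gD³h_f)) = 6.84×10^-5
Q = -0.965·0.006949·ln(7.969×10^-4) = 0.04784 m³/s
Check: V = 1.15 m/s, Re = 2.28×10^5, f = 0.02620, h_f = 3.01 m ≈ 2.99 m ✓

Q ≈ 0.0478 m³/s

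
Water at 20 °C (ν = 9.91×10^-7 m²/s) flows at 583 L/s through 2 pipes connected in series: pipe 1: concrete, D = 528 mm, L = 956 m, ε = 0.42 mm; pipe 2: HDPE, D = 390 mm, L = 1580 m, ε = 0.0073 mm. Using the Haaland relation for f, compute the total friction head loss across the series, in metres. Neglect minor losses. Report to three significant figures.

Pipe 1: V = 2.663 m/s, Re = 1.42×10^6, ε/D = 7.95×10^-4, f = 0.01885, h_1 = f(L/D)V²/2g = 12.33 m
Pipe 2: V = 4.880 m/s, Re = 1.92×10^6, ε/D = 1.87×10^-5, f = 0.01095, h_2 = f(L/D)V²/2g = 53.87 m
Series → Q common, losses add: H = Σh = 66.20 m

H ≈ 66.2 m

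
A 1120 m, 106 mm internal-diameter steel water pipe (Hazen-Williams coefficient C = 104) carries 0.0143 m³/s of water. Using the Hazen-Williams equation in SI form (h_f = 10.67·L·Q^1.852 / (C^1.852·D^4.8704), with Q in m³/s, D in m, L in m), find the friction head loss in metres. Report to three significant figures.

h_f ≈ 47.1 m

h_f = 10.67·1120·0.0143^1.852 / (104^1.852·0.106^4.8704) = 47.06 m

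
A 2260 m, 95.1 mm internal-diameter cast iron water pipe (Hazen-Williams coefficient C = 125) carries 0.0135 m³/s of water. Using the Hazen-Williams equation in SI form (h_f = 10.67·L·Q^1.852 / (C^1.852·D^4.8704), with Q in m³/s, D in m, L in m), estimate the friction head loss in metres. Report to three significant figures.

h_f ≈ 103 m

h_f = 10.67·2260·0.0135^1.852 / (125^1.852·0.0951^4.8704) = 103.0 m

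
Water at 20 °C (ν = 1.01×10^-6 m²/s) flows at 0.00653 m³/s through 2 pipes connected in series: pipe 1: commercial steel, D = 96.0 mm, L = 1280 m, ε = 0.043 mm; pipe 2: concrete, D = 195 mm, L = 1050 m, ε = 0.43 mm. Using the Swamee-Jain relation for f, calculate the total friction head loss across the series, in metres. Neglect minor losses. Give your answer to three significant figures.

Pipe 1: V = 0.9022 m/s, Re = 8.57×10^4, ε/D = 4.48×10^-4, f = 0.02062, h_1 = f(L/D)V²/2g = 11.40 m
Pipe 2: V = 0.2187 m/s, Re = 4.22×10^4, ε/D = 0.00221, f = 0.02770, h_2 = f(L/D)V²/2g = 0.3635 m
Series → Q common, losses add: H = Σh = 11.77 m

H ≈ 11.8 m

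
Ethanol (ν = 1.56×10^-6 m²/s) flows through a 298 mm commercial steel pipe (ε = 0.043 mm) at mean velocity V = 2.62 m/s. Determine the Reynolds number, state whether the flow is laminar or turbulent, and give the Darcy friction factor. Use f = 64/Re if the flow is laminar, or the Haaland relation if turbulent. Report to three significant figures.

Re = VD/ν = 2.620·0.298/1.56×10^-6 = 5.00×10^5
Re > 4000 → turbulent; ε/D = 1.44×10^-4
Haaland: f = 0.01474

Re ≈ 5.00×10^5; turbulent; f ≈ 0.0147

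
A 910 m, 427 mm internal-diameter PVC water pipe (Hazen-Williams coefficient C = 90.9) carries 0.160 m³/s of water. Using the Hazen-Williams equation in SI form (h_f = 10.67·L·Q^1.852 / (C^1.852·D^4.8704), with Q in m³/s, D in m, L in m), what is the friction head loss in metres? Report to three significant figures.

h_f ≈ 4.85 m

h_f = 10.67·910·0.160^1.852 / (90.9^1.852·0.427^4.8704) = 4.852 m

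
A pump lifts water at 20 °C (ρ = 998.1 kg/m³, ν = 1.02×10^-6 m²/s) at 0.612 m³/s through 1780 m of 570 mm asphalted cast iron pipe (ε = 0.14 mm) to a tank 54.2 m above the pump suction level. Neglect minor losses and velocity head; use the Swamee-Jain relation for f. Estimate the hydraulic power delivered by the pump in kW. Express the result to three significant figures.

P_hyd ≈ 407 kW

V = 4Q/(πD²) = 2.398 m/s; Re = 1.34×10^6; ε/D = 2.46×10^-4; f = 0.01505
h_f = f(L/D)V²/2g = 13.78 m
Total head H = z + h_f = 54.2 + 13.78 = 67.98 m
P_hyd = ρgQH = 998.1·9.81·0.612·67.98 = 407.3 kW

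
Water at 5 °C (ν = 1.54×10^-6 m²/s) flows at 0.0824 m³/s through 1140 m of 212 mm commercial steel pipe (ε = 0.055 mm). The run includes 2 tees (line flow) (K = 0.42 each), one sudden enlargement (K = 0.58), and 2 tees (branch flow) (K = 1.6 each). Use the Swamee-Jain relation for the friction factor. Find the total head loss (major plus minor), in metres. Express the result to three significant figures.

H_L ≈ 26.2 m

V = 4Q/(πD²) = 2.334 m/s; V²/2g = 0.2777 m
Re = 3.21×10^5, ε/D = 2.59×10^-4 → f = 0.01666 (Swamee-Jain)
Major: h_f = f(L/D)·V²/2g = 0.01666·5377·0.2777 = 24.88 m
Minor: ΣK = 4.62; h_m = ΣK·V²/2g = 1.283 m
Total H_L = 24.88 + 1.283 = 26.16 m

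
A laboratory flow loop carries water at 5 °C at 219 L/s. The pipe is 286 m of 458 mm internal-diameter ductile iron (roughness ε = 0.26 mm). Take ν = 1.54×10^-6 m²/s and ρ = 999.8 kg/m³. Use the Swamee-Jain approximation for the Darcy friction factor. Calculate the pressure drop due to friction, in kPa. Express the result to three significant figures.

V = 4Q/(πD²) = 4·0.219/(π·0.458²) = 1.329 m/s
Re = VD/ν = 1.329·0.458/1.54×10^-6 = 3.95×10^5 → turbulent
ε/D = 0.26/458 = 5.68×10^-4
Swamee-Jain: f = 0.01840
h_f = f(L/D)V²/(2g) = 0.01840·(286/0.458)·1.329²/(2·9.81) = 1.035 m
Δp = ρg·h_f = 999.8·9.81·1.035 = 10.15 kPa

Δp ≈ 10.2 kPa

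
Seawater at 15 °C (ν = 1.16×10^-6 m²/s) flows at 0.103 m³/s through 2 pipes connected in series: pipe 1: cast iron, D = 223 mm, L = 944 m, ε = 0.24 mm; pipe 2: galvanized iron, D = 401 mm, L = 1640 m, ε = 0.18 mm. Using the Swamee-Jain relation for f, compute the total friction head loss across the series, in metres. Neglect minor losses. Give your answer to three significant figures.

Pipe 1: V = 2.637 m/s, Re = 5.07×10^5, ε/D = 0.00108, f = 0.02067, h_1 = f(L/D)V²/2g = 31.02 m
Pipe 2: V = 0.8156 m/s, Re = 2.82×10^5, ε/D = 4.49×10^-4, f = 0.01811, h_2 = f(L/D)V²/2g = 2.511 m
Series → Q common, losses add: H = Σh = 33.53 m

H ≈ 33.5 m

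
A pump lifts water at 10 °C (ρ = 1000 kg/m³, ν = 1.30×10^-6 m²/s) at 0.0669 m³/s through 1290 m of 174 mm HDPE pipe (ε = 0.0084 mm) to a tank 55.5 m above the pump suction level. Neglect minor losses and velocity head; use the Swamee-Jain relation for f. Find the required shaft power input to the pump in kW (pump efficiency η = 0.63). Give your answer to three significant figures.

V = 4Q/(πD²) = 2.813 m/s; Re = 3.77×10^5; ε/D = 4.83×10^-5; f = 0.01440
h_f = f(L/D)V²/2g = 43.06 m
Total head H = z + h_f = 55.5 + 43.06 = 98.56 m
P_hyd = ρgQH = 1000·9.81·0.0669·98.56 = 64.69 kW
P_shaft = P_hyd/η = 64.69/0.63 = 102.7 kW

P_shaft ≈ 103 kW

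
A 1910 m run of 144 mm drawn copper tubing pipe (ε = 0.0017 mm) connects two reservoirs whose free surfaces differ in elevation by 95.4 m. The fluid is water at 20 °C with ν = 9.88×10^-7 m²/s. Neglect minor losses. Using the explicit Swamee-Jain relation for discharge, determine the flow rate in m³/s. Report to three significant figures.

Swamee-Jain (Type II): Q = -0.965·√(gD⁵h_f/L)·ln[ε/(3.7D) + √(3.17ν²L/(gD³h_f))]
√(gD⁵h_f/L) = √(9.81·0.144⁵·95.4/1910) = 0.005508
ε/(3.7D) = 3.19×10^-6; √(3.17ν²L/(gD³h_f)) = 4.60×10^-5
Q = -0.965·0.005508·ln(4.918×10^-5) = 0.05273 m³/s
Check: V = 3.24 m/s, Re = 4.72×10^5, f = 0.01341, h_f = 95.0 m ≈ 95.4 m ✓

Q ≈ 0.0527 m³/s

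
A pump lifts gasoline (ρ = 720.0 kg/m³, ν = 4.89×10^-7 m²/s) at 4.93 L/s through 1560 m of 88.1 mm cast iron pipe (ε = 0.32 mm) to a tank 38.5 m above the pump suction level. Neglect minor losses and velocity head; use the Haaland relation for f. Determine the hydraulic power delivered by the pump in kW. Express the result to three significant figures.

V = 4Q/(πD²) = 0.8087 m/s; Re = 1.46×10^5; ε/D = 0.00363; f = 0.02841
h_f = f(L/D)V²/2g = 16.77 m
Total head H = z + h_f = 38.5 + 16.77 = 55.27 m
P_hyd = ρgQH = 720.0·9.81·0.00493·55.27 = 1.925 kW

P_hyd ≈ 1.92 kW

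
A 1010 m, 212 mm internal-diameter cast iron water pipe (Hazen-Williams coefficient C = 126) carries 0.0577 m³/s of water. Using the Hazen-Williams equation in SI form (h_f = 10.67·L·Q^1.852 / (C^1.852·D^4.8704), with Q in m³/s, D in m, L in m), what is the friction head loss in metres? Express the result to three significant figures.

h_f = 10.67·1010·0.0577^1.852 / (126^1.852·0.212^4.8704) = 13.47 m

h_f ≈ 13.5 m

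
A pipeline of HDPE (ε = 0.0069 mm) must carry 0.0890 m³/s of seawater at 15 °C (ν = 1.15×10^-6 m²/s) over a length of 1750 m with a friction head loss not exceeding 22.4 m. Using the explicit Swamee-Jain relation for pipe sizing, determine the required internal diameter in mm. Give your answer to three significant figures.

D ≈ 238 mm

Swamee-Jain (Type III): D = 0.66·[ε^1.25·(LQ²/(gh_f))^4.75 + ν·Q^9.4·(L/(gh_f))^5.2]^0.04
LQ²/(gh_f) = 0.06308; L/(gh_f) = 7.964
Term 1 = ε^1.25·(…)^4.75 = 7.05×10^-13; Term 2 = ν·Q^9.4·(…)^5.2 = 7.43×10^-12
D = 0.66·(7.05×10^-13 + 7.43×10^-12)^0.04 = 0.2377 m = 238 mm
Check: V = 2.01 m/s, Re = 4.15×10^5, f = 0.01394, h_f = 21.1 m ≈ 22.4 m ✓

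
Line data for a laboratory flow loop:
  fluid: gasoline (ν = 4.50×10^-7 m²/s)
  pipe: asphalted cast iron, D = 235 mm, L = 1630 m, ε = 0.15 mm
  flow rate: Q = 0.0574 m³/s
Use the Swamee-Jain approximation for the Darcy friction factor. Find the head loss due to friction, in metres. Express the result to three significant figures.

h_f ≈ 11.4 m

V = 4Q/(πD²) = 4·0.0574/(π·0.235²) = 1.323 m/s
Re = VD/ν = 1.323·0.235/4.50×10^-7 = 6.91×10^5 → turbulent
ε/D = 0.15/235 = 6.38×10^-4
Swamee-Jain: f = 0.01836
h_f = f(L/D)V²/(2g) = 0.01836·(1630/0.235)·1.323²/(2·9.81) = 11.37 m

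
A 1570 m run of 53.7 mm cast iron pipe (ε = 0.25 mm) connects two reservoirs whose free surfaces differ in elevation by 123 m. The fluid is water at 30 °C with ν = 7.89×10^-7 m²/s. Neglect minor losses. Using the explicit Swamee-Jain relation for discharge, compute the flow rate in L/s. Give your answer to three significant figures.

Swamee-Jain (Type II): Q = -0.965·√(gD⁵h_f/L)·ln[ε/(3.7D) + √(3.17ν²L/(gD³h_f))]
√(gD⁵h_f/L) = √(9.81·0.0537⁵·123/1570) = 5.858×10^-4
ε/(3.7D) = 0.00126; √(3.17ν²L/(gD³h_f)) = 1.29×10^-4
Q = -0.965·5.858×10^-4·ln(0.001387) = 0.003720 m³/s
Check: V = 1.64 m/s, Re = 1.12×10^5, f = 0.03084, h_f = 124 m ≈ 123 m ✓

Q ≈ 3.72 L/s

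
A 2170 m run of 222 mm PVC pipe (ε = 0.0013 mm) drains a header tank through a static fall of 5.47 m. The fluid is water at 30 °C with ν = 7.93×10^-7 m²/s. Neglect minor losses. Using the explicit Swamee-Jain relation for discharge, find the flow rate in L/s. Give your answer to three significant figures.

Q ≈ 32.9 L/s

Swamee-Jain (Type II): Q = -0.965·√(gD⁵h_f/L)·ln[ε/(3.7D) + √(3.17ν²L/(gD³h_f))]
√(gD⁵h_f/L) = √(9.81·0.222⁵·5.47/2170) = 0.003652
ε/(3.7D) = 1.58×10^-6; √(3.17ν²L/(gD³h_f)) = 8.58×10^-5
Q = -0.965·0.003652·ln(8.742×10^-5) = 0.03293 m³/s
Check: V = 0.851 m/s, Re = 2.38×10^5, f = 0.01508, h_f = 5.44 m ≈ 5.47 m ✓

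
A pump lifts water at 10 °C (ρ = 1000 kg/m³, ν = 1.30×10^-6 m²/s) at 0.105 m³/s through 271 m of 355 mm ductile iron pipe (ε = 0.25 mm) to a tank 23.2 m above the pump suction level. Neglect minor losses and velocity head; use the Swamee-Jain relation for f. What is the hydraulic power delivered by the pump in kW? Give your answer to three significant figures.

V = 4Q/(πD²) = 1.061 m/s; Re = 2.90×10^5; ε/D = 7.04×10^-4; f = 0.01945
h_f = f(L/D)V²/2g = 0.8517 m
Total head H = z + h_f = 23.2 + 0.8517 = 24.05 m
P_hyd = ρgQH = 1000·9.81·0.105·24.05 = 24.77 kW

P_hyd ≈ 24.8 kW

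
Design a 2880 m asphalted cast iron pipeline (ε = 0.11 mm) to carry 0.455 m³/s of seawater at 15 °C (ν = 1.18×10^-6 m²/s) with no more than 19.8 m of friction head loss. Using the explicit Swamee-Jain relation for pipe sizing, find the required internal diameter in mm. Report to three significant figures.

Swamee-Jain (Type III): D = 0.66·[ε^1.25·(LQ²/(gh_f))^4.75 + ν·Q^9.4·(L/(gh_f))^5.2]^0.04
LQ²/(gh_f) = 3.070; L/(gh_f) = 14.83
Term 1 = ε^1.25·(…)^4.75 = 0.00232; Term 2 = ν·Q^9.4·(…)^5.2 = 8.84×10^-4
D = 0.66·(0.00232 + 8.84×10^-4)^0.04 = 0.5245 m = 525 mm
Check: V = 2.11 m/s, Re = 9.36×10^5, f = 0.01493, h_f = 18.5 m ≈ 19.8 m ✓

D ≈ 525 mm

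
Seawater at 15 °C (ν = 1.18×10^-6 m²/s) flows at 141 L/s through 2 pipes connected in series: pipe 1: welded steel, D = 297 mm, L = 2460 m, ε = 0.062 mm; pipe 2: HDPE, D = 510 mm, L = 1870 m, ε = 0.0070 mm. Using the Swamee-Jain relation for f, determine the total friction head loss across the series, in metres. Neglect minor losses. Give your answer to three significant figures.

H ≈ 28.5 m

Pipe 1: V = 2.035 m/s, Re = 5.12×10^5, ε/D = 2.09×10^-4, f = 0.01556, h_1 = f(L/D)V²/2g = 27.21 m
Pipe 2: V = 0.6902 m/s, Re = 2.98×10^5, ε/D = 1.37×10^-5, f = 0.01455, h_2 = f(L/D)V²/2g = 1.295 m
Series → Q common, losses add: H = Σh = 28.51 m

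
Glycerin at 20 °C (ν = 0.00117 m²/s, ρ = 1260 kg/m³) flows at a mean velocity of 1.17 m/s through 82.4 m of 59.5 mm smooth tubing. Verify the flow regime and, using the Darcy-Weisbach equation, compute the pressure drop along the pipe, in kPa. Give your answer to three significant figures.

Δp ≈ 1280 kPa

Re = VD/ν = 1.17·0.05950/0.00117 = 59.5 → laminar (Re < 2300)
f = 64/Re = 1.076
h_f = f(L/D)V²/(2g) = 1.076·(82.4/0.05950)·1.17²/(2·9.81) = 103.9 m
Δp = ρg·h_f = 1260·9.81·103.9 = 1285 kPa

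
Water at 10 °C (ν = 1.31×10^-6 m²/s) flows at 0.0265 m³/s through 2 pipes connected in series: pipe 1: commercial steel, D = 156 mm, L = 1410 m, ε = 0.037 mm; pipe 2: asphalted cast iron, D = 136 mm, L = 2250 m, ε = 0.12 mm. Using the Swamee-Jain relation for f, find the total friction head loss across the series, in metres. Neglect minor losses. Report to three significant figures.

H ≈ 74.1 m

Pipe 1: V = 1.386 m/s, Re = 1.65×10^5, ε/D = 2.37×10^-4, f = 0.01782, h_1 = f(L/D)V²/2g = 15.78 m
Pipe 2: V = 1.824 m/s, Re = 1.89×10^5, ε/D = 8.82×10^-4, f = 0.02079, h_2 = f(L/D)V²/2g = 58.34 m
Series → Q common, losses add: H = Σh = 74.12 m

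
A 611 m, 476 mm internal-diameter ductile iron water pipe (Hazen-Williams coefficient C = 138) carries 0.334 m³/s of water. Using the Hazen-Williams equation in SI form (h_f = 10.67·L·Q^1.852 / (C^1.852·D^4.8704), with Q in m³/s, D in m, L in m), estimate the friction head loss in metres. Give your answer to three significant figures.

h_f ≈ 3.46 m

h_f = 10.67·611·0.334^1.852 / (138^1.852·0.476^4.8704) = 3.462 m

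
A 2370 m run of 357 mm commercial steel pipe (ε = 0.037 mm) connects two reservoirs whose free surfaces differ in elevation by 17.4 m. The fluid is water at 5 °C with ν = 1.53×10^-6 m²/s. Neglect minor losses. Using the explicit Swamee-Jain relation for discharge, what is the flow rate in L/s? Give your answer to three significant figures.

Q ≈ 187 L/s

Swamee-Jain (Type II): Q = -0.965·√(gD⁵h_f/L)·ln[ε/(3.7D) + √(3.17ν²L/(gD³h_f))]
√(gD⁵h_f/L) = √(9.81·0.357⁵·17.4/2370) = 0.02044
ε/(3.7D) = 2.80×10^-5; √(3.17ν²L/(gD³h_f)) = 4.76×10^-5
Q = -0.965·0.02044·ln(7.560×10^-5) = 0.1872 m³/s
Check: V = 1.87 m/s, Re = 4.36×10^5, f = 0.01474, h_f = 17.4 m ≈ 17.4 m ✓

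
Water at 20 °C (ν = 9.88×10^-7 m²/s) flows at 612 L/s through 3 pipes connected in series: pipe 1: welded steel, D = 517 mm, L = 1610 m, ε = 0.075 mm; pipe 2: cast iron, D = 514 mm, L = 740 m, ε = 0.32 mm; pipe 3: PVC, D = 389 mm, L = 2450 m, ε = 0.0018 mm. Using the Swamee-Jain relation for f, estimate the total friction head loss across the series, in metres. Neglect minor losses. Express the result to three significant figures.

Pipe 1: V = 2.915 m/s, Re = 1.53×10^6, ε/D = 1.45×10^-4, f = 0.01377, h_1 = f(L/D)V²/2g = 18.57 m
Pipe 2: V = 2.949 m/s, Re = 1.53×10^6, ε/D = 6.23×10^-4, f = 0.01791, h_2 = f(L/D)V²/2g = 11.44 m
Pipe 3: V = 5.149 m/s, Re = 2.03×10^6, ε/D = 4.63×10^-6, f = 0.01052, h_3 = f(L/D)V²/2g = 89.56 m
Series → Q common, losses add: H = Σh = 119.6 m

H ≈ 120 m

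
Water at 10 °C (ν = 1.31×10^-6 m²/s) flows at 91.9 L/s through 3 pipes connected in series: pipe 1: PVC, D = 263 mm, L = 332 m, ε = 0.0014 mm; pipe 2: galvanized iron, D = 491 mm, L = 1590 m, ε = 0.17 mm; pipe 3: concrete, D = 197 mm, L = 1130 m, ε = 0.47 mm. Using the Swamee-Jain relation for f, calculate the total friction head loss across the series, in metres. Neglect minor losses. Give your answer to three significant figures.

H ≈ 69.8 m

Pipe 1: V = 1.692 m/s, Re = 3.40×10^5, ε/D = 5.32×10^-6, f = 0.01411, h_1 = f(L/D)V²/2g = 2.599 m
Pipe 2: V = 0.4854 m/s, Re = 1.82×10^5, ε/D = 3.46×10^-4, f = 0.01826, h_2 = f(L/D)V²/2g = 0.7100 m
Pipe 3: V = 3.015 m/s, Re = 4.53×10^5, ε/D = 0.00239, f = 0.02503, h_3 = f(L/D)V²/2g = 66.53 m
Series → Q common, losses add: H = Σh = 69.83 m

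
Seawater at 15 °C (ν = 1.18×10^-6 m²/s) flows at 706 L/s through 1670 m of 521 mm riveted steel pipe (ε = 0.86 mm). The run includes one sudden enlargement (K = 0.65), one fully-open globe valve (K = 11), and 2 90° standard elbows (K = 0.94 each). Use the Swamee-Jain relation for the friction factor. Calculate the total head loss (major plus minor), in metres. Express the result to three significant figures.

H_L ≈ 47.8 m

V = 4Q/(πD²) = 3.312 m/s; V²/2g = 0.5590 m
Re = 1.46×10^6, ε/D = 0.00165 → f = 0.02248 (Swamee-Jain)
Major: h_f = f(L/D)·V²/2g = 0.02248·3205·0.5590 = 40.27 m
Minor: ΣK = 13.5; h_m = ΣK·V²/2g = 7.563 m
Total H_L = 40.27 + 7.563 = 47.83 m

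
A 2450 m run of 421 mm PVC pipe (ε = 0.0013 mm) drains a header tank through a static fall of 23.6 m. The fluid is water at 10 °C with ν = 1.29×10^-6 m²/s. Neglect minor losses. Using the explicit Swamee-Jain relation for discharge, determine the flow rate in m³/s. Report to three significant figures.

Q ≈ 0.357 m³/s

Swamee-Jain (Type II): Q = -0.965·√(gD⁵h_f/L)·ln[ε/(3.7D) + √(3.17ν²L/(gD³h_f))]
√(gD⁵h_f/L) = √(9.81·0.421⁵·23.6/2450) = 0.03535
ε/(3.7D) = 8.35×10^-7; √(3.17ν²L/(gD³h_f)) = 2.74×10^-5
Q = -0.965·0.03535·ln(2.819×10^-5) = 0.3574 m³/s
Check: V = 2.57 m/s, Re = 8.38×10^5, f = 0.01203, h_f = 23.5 m ≈ 23.6 m ✓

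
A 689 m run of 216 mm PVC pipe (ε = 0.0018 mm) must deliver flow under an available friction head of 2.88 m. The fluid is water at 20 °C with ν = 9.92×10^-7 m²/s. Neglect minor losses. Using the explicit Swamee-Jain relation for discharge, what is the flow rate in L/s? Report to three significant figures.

Q ≈ 39.5 L/s

Swamee-Jain (Type II): Q = -0.965·√(gD⁵h_f/L)·ln[ε/(3.7D) + √(3.17ν²L/(gD³h_f))]
√(gD⁵h_f/L) = √(9.81·0.216⁵·2.88/689) = 0.004391
ε/(3.7D) = 2.25×10^-6; √(3.17ν²L/(gD³h_f)) = 8.69×10^-5
Q = -0.965·0.004391·ln(8.914×10^-5) = 0.03951 m³/s
Check: V = 1.08 m/s, Re = 2.35×10^5, f = 0.01514, h_f = 2.86 m ≈ 2.88 m ✓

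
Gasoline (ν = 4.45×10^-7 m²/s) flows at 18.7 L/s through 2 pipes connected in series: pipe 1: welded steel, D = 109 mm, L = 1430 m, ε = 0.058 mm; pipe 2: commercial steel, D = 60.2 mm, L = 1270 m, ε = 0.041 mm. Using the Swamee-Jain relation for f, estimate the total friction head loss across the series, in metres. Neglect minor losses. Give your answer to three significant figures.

Pipe 1: V = 2.004 m/s, Re = 4.91×10^5, ε/D = 5.32×10^-4, f = 0.01799, h_1 = f(L/D)V²/2g = 48.31 m
Pipe 2: V = 6.570 m/s, Re = 8.89×10^5, ε/D = 6.81×10^-4, f = 0.01847, h_2 = f(L/D)V²/2g = 857.3 m
Series → Q common, losses add: H = Σh = 905.6 m

H ≈ 906 m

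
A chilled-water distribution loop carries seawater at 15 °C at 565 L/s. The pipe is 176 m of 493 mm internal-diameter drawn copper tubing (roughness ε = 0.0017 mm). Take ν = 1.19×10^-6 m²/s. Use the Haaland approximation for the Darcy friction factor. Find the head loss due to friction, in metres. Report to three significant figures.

h_f ≈ 1.80 m

V = 4Q/(πD²) = 4·0.565/(π·0.493²) = 2.960 m/s
Re = VD/ν = 2.960·0.493/1.19×10^-6 = 1.23×10^6 → turbulent
ε/D = 0.0017/493 = 3.45×10^-6
Haaland: f = 0.01126
h_f = f(L/D)V²/(2g) = 0.01126·(176/0.493)·2.960²/(2·9.81) = 1.796 m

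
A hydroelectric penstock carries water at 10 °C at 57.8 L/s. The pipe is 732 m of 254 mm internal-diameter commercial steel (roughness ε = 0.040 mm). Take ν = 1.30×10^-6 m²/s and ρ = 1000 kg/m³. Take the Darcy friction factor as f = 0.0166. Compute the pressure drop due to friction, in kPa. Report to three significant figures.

Δp ≈ 31.1 kPa

V = 4Q/(πD²) = 4·0.0578/(π·0.254²) = 1.141 m/s
h_f = f(L/D)V²/(2g) = 0.01660·(732/0.254)·1.141²/(2·9.81) = 3.173 m
Δp = ρg·h_f = 1000·9.81·3.173 = 31.12 kPa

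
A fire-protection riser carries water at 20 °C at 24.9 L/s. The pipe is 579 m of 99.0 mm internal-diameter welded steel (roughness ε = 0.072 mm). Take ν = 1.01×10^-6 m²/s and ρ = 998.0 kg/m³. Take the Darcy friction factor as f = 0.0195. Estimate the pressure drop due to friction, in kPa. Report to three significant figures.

Δp ≈ 595 kPa

V = 4Q/(πD²) = 4·0.0249/(π·0.0990²) = 3.235 m/s
h_f = f(L/D)V²/(2g) = 0.01950·(579/0.0990)·3.235²/(2·9.81) = 60.82 m
Δp = ρg·h_f = 998.0·9.81·60.82 = 595.5 kPa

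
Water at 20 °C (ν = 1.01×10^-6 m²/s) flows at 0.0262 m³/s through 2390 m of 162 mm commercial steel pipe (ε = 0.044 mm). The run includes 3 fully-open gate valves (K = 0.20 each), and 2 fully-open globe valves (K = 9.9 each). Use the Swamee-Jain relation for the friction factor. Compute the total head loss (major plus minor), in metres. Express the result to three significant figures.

V = 4Q/(πD²) = 1.271 m/s; V²/2g = 0.08235 m
Re = 2.04×10^5, ε/D = 2.72×10^-4 → f = 0.01757 (Swamee-Jain)
Major: h_f = f(L/D)·V²/2g = 0.01757·14753·0.08235 = 21.35 m
Minor: ΣK = 20.4; h_m = ΣK·V²/2g = 1.680 m
Total H_L = 21.35 + 1.680 = 23.03 m

H_L ≈ 23.0 m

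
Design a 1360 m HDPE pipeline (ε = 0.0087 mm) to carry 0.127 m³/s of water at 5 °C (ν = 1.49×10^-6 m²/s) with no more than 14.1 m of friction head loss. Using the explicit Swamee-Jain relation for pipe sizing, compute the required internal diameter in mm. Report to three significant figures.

Swamee-Jain (Type III): D = 0.66·[ε^1.25·(LQ²/(gh_f))^4.75 + ν·Q^9.4·(L/(gh_f))^5.2]^0.04
LQ²/(gh_f) = 0.1586; L/(gh_f) = 9.832
Term 1 = ε^1.25·(…)^4.75 = 7.51×10^-11; Term 2 = ν·Q^9.4·(…)^5.2 = 8.14×10^-10
D = 0.66·(7.51×10^-11 + 8.14×10^-10)^0.04 = 0.2868 m = 287 mm
Check: V = 1.97 m/s, Re = 3.78×10^5, f = 0.01417, h_f = 13.2 m ≈ 14.1 m ✓

D ≈ 287 mm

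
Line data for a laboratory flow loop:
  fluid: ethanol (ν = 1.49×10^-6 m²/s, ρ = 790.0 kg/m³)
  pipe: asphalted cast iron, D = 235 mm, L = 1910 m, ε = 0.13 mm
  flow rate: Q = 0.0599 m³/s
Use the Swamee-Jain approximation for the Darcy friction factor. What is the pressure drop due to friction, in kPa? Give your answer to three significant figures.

V = 4Q/(πD²) = 4·0.0599/(π·0.235²) = 1.381 m/s
Re = VD/ν = 1.381·0.235/1.49×10^-6 = 2.18×10^5 → turbulent
ε/D = 0.13/235 = 5.53×10^-4
Swamee-Jain: f = 0.01907
h_f = f(L/D)V²/(2g) = 0.01907·(1910/0.235)·1.381²/(2·9.81) = 15.07 m
Δp = ρg·h_f = 790.0·9.81·15.07 = 116.8 kPa

Δp ≈ 117 kPa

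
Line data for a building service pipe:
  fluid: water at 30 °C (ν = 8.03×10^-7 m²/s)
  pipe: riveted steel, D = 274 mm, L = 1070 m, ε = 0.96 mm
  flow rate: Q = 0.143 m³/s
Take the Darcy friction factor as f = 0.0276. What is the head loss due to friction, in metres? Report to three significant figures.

V = 4Q/(πD²) = 4·0.143/(π·0.274²) = 2.425 m/s
h_f = f(L/D)V²/(2g) = 0.02760·(1070/0.274)·2.425²/(2·9.81) = 32.31 m

h_f ≈ 32.3 m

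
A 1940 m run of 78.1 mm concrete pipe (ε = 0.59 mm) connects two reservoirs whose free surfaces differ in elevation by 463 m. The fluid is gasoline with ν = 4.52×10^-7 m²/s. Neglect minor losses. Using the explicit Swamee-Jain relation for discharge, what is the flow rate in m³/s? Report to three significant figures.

Swamee-Jain (Type II): Q = -0.965·√(gD⁵h_f/L)·ln[ε/(3.7D) + √(3.17ν²L/(gD³h_f))]
√(gD⁵h_f/L) = √(9.81·0.0781⁵·463/1940) = 0.002608
ε/(3.7D) = 0.00204; √(3.17ν²L/(gD³h_f)) = 2.41×10^-5
Q = -0.965·0.002608·ln(0.002066) = 0.01556 m³/s
Check: V = 3.25 m/s, Re = 5.61×10^5, f = 0.03476, h_f = 464 m ≈ 463 m ✓

Q ≈ 0.0156 m³/s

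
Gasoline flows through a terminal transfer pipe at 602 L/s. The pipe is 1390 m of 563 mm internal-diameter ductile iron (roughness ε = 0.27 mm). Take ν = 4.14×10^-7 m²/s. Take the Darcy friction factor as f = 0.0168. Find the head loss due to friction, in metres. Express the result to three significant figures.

h_f ≈ 12.4 m

V = 4Q/(πD²) = 4·0.602/(π·0.563²) = 2.418 m/s
h_f = f(L/D)V²/(2g) = 0.01680·(1390/0.563)·2.418²/(2·9.81) = 12.36 m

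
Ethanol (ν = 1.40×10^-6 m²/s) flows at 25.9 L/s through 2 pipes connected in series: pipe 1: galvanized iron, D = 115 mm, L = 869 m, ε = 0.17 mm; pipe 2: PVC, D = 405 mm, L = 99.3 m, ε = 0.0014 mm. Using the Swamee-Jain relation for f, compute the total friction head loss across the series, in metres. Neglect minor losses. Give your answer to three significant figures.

Pipe 1: V = 2.494 m/s, Re = 2.05×10^5, ε/D = 0.00148, f = 0.02288, h_1 = f(L/D)V²/2g = 54.79 m
Pipe 2: V = 0.2010 m/s, Re = 5.82×10^4, ε/D = 3.46×10^-6, f = 0.02009, h_2 = f(L/D)V²/2g = 0.01015 m
Series → Q common, losses add: H = Σh = 54.80 m

H ≈ 54.8 m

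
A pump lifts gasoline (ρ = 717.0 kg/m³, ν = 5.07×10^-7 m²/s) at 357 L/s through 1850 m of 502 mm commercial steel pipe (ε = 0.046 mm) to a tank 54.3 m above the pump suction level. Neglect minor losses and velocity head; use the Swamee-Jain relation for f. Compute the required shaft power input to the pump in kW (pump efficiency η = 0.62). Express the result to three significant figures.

V = 4Q/(πD²) = 1.804 m/s; Re = 1.79×10^6; ε/D = 9.16×10^-5; f = 0.01282
h_f = f(L/D)V²/2g = 7.832 m
Total head H = z + h_f = 54.3 + 7.832 = 62.13 m
P_hyd = ρgQH = 717.0·9.81·0.357·62.13 = 156.0 kW
P_shaft = P_hyd/η = 156.0/0.62 = 251.6 kW

P_shaft ≈ 252 kW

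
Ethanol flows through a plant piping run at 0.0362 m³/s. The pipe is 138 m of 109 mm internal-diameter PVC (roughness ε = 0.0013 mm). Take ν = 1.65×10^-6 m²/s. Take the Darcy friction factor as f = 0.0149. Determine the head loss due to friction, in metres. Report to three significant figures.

h_f ≈ 14.5 m

V = 4Q/(πD²) = 4·0.0362/(π·0.109²) = 3.879 m/s
h_f = f(L/D)V²/(2g) = 0.01490·(138/0.109)·3.879²/(2·9.81) = 14.47 m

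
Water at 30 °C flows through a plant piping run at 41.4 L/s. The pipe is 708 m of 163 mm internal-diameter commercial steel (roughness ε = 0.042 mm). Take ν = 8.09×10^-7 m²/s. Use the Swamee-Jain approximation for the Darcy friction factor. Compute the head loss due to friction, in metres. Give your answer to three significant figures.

V = 4Q/(πD²) = 4·0.0414/(π·0.163²) = 1.984 m/s
Re = VD/ν = 1.984·0.163/8.09×10^-7 = 4.00×10^5 → turbulent
ε/D = 0.042/163 = 2.58×10^-4
Swamee-Jain: f = 0.01632
h_f = f(L/D)V²/(2g) = 0.01632·(708/0.163)·1.984²/(2·9.81) = 14.22 m

h_f ≈ 14.2 m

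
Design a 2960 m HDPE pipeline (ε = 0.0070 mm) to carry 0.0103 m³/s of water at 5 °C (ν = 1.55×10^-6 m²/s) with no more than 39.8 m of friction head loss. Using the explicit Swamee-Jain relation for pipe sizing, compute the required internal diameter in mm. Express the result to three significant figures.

Swamee-Jain (Type III): D = 0.66·[ε^1.25·(LQ²/(gh_f))^4.75 + ν·Q^9.4·(L/(gh_f))^5.2]^0.04
LQ²/(gh_f) = 8.043×10^-4; L/(gh_f) = 7.581
Term 1 = ε^1.25·(…)^4.75 = 7.20×10^-22; Term 2 = ν·Q^9.4·(…)^5.2 = 1.22×10^-20
D = 0.66·(7.20×10^-22 + 1.22×10^-20)^0.04 = 0.1057 m = 106 mm
Check: V = 1.17 m/s, Re = 8.01×10^4, f = 0.01907, h_f = 37.6 m ≈ 39.8 m ✓

D ≈ 106 mm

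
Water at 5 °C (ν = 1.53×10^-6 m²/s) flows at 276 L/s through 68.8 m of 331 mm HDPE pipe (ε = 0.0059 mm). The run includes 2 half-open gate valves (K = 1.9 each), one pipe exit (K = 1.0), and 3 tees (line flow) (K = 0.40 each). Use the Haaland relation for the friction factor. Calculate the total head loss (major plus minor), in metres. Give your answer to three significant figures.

V = 4Q/(πD²) = 3.207 m/s; V²/2g = 0.5244 m
Re = 6.94×10^5, ε/D = 1.78×10^-5 → f = 0.01259 (Haaland)
Major: h_f = f(L/D)·V²/2g = 0.01259·207.9·0.5244 = 1.372 m
Minor: ΣK = 6.00; h_m = ΣK·V²/2g = 3.146 m
Total H_L = 1.372 + 3.146 = 4.519 m

H_L ≈ 4.52 m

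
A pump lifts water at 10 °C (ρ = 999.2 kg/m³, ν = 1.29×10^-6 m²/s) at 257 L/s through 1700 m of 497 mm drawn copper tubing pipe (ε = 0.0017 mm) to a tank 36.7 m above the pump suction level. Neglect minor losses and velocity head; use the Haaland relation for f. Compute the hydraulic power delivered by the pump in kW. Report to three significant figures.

V = 4Q/(πD²) = 1.325 m/s; Re = 5.10×10^5; ε/D = 3.42×10^-6; f = 0.01305
h_f = f(L/D)V²/2g = 3.994 m
Total head H = z + h_f = 36.7 + 3.994 = 40.69 m
P_hyd = ρgQH = 999.2·9.81·0.257·40.69 = 102.5 kW

P_hyd ≈ 103 kW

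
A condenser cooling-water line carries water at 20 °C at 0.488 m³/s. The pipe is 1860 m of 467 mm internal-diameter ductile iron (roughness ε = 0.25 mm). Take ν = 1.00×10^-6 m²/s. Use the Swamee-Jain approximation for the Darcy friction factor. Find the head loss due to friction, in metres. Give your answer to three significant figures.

h_f ≈ 28.7 m

V = 4Q/(πD²) = 4·0.488/(π·0.467²) = 2.849 m/s
Re = VD/ν = 2.849·0.467/1.00×10^-6 = 1.33×10^6 → turbulent
ε/D = 0.25/467 = 5.35×10^-4
Swamee-Jain: f = 0.01741
h_f = f(L/D)V²/(2g) = 0.01741·(1860/0.467)·2.849²/(2·9.81) = 28.69 m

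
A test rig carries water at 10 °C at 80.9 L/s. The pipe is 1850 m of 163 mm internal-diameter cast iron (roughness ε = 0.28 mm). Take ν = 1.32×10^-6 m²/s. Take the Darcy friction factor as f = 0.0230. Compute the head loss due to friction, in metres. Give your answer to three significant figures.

h_f ≈ 200 m

V = 4Q/(πD²) = 4·0.0809/(π·0.163²) = 3.877 m/s
h_f = f(L/D)V²/(2g) = 0.02300·(1850/0.163)·3.877²/(2·9.81) = 200.0 m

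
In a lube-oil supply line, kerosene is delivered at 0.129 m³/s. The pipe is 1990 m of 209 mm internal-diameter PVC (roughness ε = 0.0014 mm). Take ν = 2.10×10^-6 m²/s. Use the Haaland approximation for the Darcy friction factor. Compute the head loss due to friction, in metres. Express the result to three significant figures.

h_f ≈ 94.9 m

V = 4Q/(πD²) = 4·0.129/(π·0.209²) = 3.760 m/s
Re = VD/ν = 3.760·0.209/2.10×10^-6 = 3.74×10^5 → turbulent
ε/D = 0.0014/209 = 6.70×10^-6
Haaland: f = 0.01383
h_f = f(L/D)V²/(2g) = 0.01383·(1990/0.209)·3.760²/(2·9.81) = 94.88 m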